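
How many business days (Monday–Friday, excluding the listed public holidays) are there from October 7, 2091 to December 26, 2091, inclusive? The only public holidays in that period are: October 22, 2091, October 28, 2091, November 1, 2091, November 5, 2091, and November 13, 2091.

October 7, 2091 is a Sunday.
That's 81 days from start to end, counting both.
81 = 7 × 11 + 4, so there are 11 full weeks plus 4 extra days.
Each full week contributes 5 weekdays (Mon–Fri): 11 × 5 = 55.
The 4 extra days are Sunday, Monday, Tuesday, Wednesday — 3 of them qualify.
Total: 55 + 3 = 58.
Holidays: October 22, 2091 (Mon); October 28, 2091 (Sun); November 1, 2091 (Thu); November 5, 2091 (Mon); November 13, 2091 (Tue).
4 of the 5 holidays fall on weekdays; the rest are weekends and were already excluded.
Business days: 58 − 4 = 54.

54 business days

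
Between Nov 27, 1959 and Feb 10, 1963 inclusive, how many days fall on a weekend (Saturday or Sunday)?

Nov 27, 1959 is a Friday.
That's 1172 days from start to end, counting both.
1172 = 7 × 167 + 3, so there are 167 full weeks plus 3 extra days.
Each full week contributes 2 weekend days (Sat, Sun): 167 × 2 = 334.
The 3 extra days are Fri, Sat, Sun — 2 of them qualify.
Total: 334 + 2 = 336.

336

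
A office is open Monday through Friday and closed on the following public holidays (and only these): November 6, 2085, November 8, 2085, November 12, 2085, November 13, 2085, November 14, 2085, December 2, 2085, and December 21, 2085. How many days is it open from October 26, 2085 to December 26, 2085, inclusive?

38

October 26, 2085 is a Friday.
The range spans 62 days (inclusive of both endpoints).
62 = 7 × 8 + 6, so there are 8 full weeks plus 6 extra days.
Each full week contributes 5 weekdays (Mon–Fri): 8 × 5 = 40.
The 6 extra days are Fri, Sat, Sun, Mon, Tue, Wed — 4 of them qualify.
Total: 40 + 4 = 44.
Holidays: November 6, 2085 (Tue); November 8, 2085 (Thu); November 12, 2085 (Mon); November 13, 2085 (Tue); November 14, 2085 (Wed); December 2, 2085 (Sun); December 21, 2085 (Fri).
6 of the 7 holidays fall on weekdays; the rest are weekends and were already excluded.
Business days: 44 − 6 = 38.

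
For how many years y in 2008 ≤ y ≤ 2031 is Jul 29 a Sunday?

Day of week of July 29 in each year:
2008: Tue, 2009: Wed, 2010: Thu, 2011: Fri, 2012: Sun ✓, 2013: Mon, 2014: Tue, 2015: Wed, 2016: Fri, 2017: Sat, 2018: Sun ✓, 2019: Mon, 2020: Wed, 2021: Thu, 2022: Fri, 2023: Sat, 2024: Mon, 2025: Tue, 2026: Wed, 2027: Thu, 2028: Sat, 2029: Sun ✓, 2030: Mon, 2031: Tue
Sundays: 2012, 2018, 2029.

3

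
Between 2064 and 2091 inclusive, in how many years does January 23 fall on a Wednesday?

4

Day of week of January 23 in each year:
2064: Wed ✓, 2065: Fri, 2066: Sat, 2067: Sun, 2068: Mon, 2069: Wed ✓, 2070: Thu, 2071: Fri, 2072: Sat, 2073: Mon, 2074: Tue, 2075: Wed ✓, 2076: Thu, 2077: Sat, 2078: Sun, 2079: Mon, 2080: Tue, 2081: Thu, 2082: Fri, 2083: Sat, 2084: Sun, 2085: Tue, 2086: Wed ✓, 2087: Thu, 2088: Fri, 2089: Sun, 2090: Mon, 2091: Tue
Wednesdays: 2064, 2069, 2075, 2086.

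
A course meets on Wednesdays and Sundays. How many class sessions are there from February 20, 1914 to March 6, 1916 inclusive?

213

February 20, 1914 is a Friday.
From February 20, 1914 to March 6, 1916 is 746 days inclusive.
746 = 7 × 106 + 4, so there are 106 full weeks plus 4 extra days.
Each full week contributes 2 days from the set (Wed, Sun): 106 × 2 = 212.
The 4 extra days are Fri, Sat, Sun, Mon — 1 of them qualifies.
Total: 212 + 1 = 213.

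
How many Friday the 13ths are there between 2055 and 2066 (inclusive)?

19

Friday-the-13ths by year:
2055: Aug
2056: Oct
2057: Apr, Jul
2058: Sep, Dec
2059: Jun
2060: Feb, Aug
2061: May
2062: Jan, Oct
2063: Apr, Jul
2064: Jun
2065: Feb, Mar, Nov
2066: Aug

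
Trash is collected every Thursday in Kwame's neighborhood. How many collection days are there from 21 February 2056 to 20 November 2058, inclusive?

143 Thursdays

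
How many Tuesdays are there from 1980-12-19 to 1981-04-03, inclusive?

15 Tuesdays

1980-12-19 is a Friday.
That's 106 days from start to end, counting both.
106 = 7 × 15 + 1, so there are 15 full weeks plus 1 extra day.
Each full week contributes one Tuesday: 15 so far.
The 1 extra day is Friday — none qualify.
Total: 15 + 0 = 15.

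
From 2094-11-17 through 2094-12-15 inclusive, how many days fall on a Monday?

4 Mondays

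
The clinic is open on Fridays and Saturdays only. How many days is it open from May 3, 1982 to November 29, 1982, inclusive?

60

May 3, 1982 is a Monday.
From May 3, 1982 to November 29, 1982 is 211 days inclusive.
211 = 7 × 30 + 1, so there are 30 full weeks plus 1 extra day.
Each full week contributes 2 days from the set (Fri, Sat): 30 × 2 = 60.
The 1 extra day is Monday — none qualify.
Total: 60 + 0 = 60.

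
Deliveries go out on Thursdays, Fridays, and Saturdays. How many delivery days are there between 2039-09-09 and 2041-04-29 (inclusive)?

257

2039-09-09 is a Friday.
The range spans 599 days (inclusive of both endpoints).
599 = 7 × 85 + 4, so there are 85 full weeks plus 4 extra days.
Each full week contributes 3 days from the set (Thu, Fri, Sat): 85 × 3 = 255.
The 4 extra days are Friday, Saturday, Sunday, Monday — 2 of them qualify.
Total: 255 + 2 = 257.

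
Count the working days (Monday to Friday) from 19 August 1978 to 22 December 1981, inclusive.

872 weekdays

19 August 1978 is a Saturday.
From 19 August 1978 to 22 December 1981 is 1222 days inclusive.
1222 = 7 × 174 + 4, so there are 174 full weeks plus 4 extra days.
Each full week contributes 5 weekdays (Mon–Fri): 174 × 5 = 870.
The 4 extra days are Sat, Sun, Mon, Tue — 2 of them qualify.
Total: 870 + 2 = 872.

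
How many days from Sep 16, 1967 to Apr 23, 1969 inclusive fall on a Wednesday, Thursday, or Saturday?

Sep 16, 1967 is a Saturday.
That's 586 days from start to end, counting both.
586 = 7 × 83 + 5, so there are 83 full weeks plus 5 extra days.
Each full week contributes 3 days from the set (Wed, Thu, Sat): 83 × 3 = 249.
The 5 extra days are Saturday, Sunday, Monday, Tuesday, Wednesday — 2 of them qualify.
Total: 249 + 2 = 251.

251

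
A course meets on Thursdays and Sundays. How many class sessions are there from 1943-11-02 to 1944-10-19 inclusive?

1943-11-02 is a Tuesday.
That's 353 days from start to end, counting both.
353 = 7 × 50 + 3, so there are 50 full weeks plus 3 extra days.
Each full week contributes 2 days from the set (Thu, Sun): 50 × 2 = 100.
The 3 extra days are Tuesday, Wednesday, Thursday — 1 of them qualifies.
Total: 100 + 1 = 101.

101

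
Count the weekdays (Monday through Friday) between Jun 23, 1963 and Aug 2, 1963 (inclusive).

30 weekdays

Jun 23, 1963 is a Sunday.
That's 41 days from start to end, counting both.
41 = 7 × 5 + 6, so there are 5 full weeks plus 6 extra days.
Each full week contributes 5 weekdays (Mon–Fri): 5 × 5 = 25.
The 6 extra days are Sunday, Monday, Tuesday, Wednesday, Thursday, Friday — 5 of them qualify.
Total: 25 + 5 = 30.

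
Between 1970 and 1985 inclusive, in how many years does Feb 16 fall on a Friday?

Day of week of February 16 in each year:
1970: Mon, 1971: Tue, 1972: Wed, 1973: Fri ✓, 1974: Sat, 1975: Sun, 1976: Mon, 1977: Wed, 1978: Thu, 1979: Fri ✓, 1980: Sat, 1981: Mon, 1982: Tue, 1983: Wed, 1984: Thu, 1985: Sat
Fridays: 1973, 1979.

2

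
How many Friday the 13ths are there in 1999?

The 13th falls on a Friday when the month's 13th has weekday Fri.
Jan 13 is Wed; Feb 13 is Sat; Mar 13 is Sat; Apr 13 is Tue; May 13 is Thu; Jun 13 is Sun; Jul 13 is Tue; Aug 13 is Fri ✓; Sep 13 is Mon; Oct 13 is Wed; Nov 13 is Sat; Dec 13 is Mon.
Friday the 13ths: Aug.

1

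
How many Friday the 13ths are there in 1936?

2

The 13th falls on a Friday when the month's 13th has weekday Fri.
Jan 13 is Mon; Feb 13 is Thu; Mar 13 is Fri ✓; Apr 13 is Mon; May 13 is Wed; Jun 13 is Sat; Jul 13 is Mon; Aug 13 is Thu; Sep 13 is Sun; Oct 13 is Tue; Nov 13 is Fri ✓; Dec 13 is Sun.
Friday the 13ths: Mar, Nov.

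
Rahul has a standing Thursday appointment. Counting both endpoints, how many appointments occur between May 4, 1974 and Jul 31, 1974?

May 4, 1974 is a Saturday.
The range spans 89 days (inclusive of both endpoints).
89 = 7 × 12 + 5, so there are 12 full weeks plus 5 extra days.
Each full week contributes one Thursday: 12 so far.
The 5 extra days are Sat, Sun, Mon, Tue, Wed — none qualify.
Total: 12 + 0 = 12.

12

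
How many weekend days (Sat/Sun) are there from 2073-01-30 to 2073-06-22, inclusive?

2073-01-30 is a Monday.
The range spans 144 days (inclusive of both endpoints).
144 = 7 × 20 + 4, so there are 20 full weeks plus 4 extra days.
Each full week contributes 2 weekend days (Sat, Sun): 20 × 2 = 40.
The 4 extra days are Mon, Tue, Wed, Thu — none qualify.
Total: 40 + 0 = 40.

40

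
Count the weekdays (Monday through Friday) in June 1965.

1 June 1965 is a Tuesday.
That's 30 days from start to end, counting both.
30 = 7 × 4 + 2, so there are 4 full weeks plus 2 extra days.
Each full week contributes 5 weekdays (Mon–Fri): 4 × 5 = 20.
The 2 extra days are Tue, Wed — 2 of them qualify.
Total: 20 + 2 = 22.

22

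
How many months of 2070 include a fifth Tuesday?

4

A month has five Tuesdays exactly when Tuesday falls within its first (length − 28) days.
Jan: 31 days, starts Wed → 5 of Wed, Thu, Fri
Feb: 28 days, starts Sat → 5 of (none)
Mar: 31 days, starts Sat → 5 of Sat, Sun, Mon
Apr: 30 days, starts Tue → 5 of Tue, Wed ✓
May: 31 days, starts Thu → 5 of Thu, Fri, Sat
Jun: 30 days, starts Sun → 5 of Sun, Mon
Jul: 31 days, starts Tue → 5 of Tue, Wed, Thu ✓
Aug: 31 days, starts Fri → 5 of Fri, Sat, Sun
Sep: 30 days, starts Mon → 5 of Mon, Tue ✓
Oct: 31 days, starts Wed → 5 of Wed, Thu, Fri
Nov: 30 days, starts Sat → 5 of Sat, Sun
Dec: 31 days, starts Mon → 5 of Mon, Tue, Wed ✓
Months with five Tuesdays: Apr, Jul, Sep, Dec.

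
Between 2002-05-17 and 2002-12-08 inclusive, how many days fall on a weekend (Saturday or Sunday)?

2002-05-17 is a Friday.
From 2002-05-17 to 2002-12-08 is 206 days inclusive.
206 = 7 × 29 + 3, so there are 29 full weeks plus 3 extra days.
Each full week contributes 2 weekend days (Sat, Sun): 29 × 2 = 58.
The 3 extra days are Friday, Saturday, Sunday — 2 of them qualify.
Total: 58 + 2 = 60.

60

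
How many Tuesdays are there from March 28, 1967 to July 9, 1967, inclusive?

15 Tuesdays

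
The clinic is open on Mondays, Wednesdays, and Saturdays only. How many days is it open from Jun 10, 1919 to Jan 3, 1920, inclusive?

89

Jun 10, 1919 is a Tuesday.
From Jun 10, 1919 to Jan 3, 1920 is 208 days inclusive.
208 = 7 × 29 + 5, so there are 29 full weeks plus 5 extra days.
Each full week contributes 3 days from the set (Mon, Wed, Sat): 29 × 3 = 87.
The 5 extra days are Tue, Wed, Thu, Fri, Sat — 2 of them qualify.
Total: 87 + 2 = 89.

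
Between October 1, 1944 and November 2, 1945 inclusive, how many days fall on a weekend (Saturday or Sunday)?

113

October 1, 1944 is a Sunday.
From October 1, 1944 to November 2, 1945 is 398 days inclusive.
398 = 7 × 56 + 6, so there are 56 full weeks plus 6 extra days.
Each full week contributes 2 weekend days (Sat, Sun): 56 × 2 = 112.
The 6 extra days are Sun, Mon, Tue, Wed, Thu, Fri — 1 of them qualifies.
Total: 112 + 1 = 113.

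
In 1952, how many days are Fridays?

1952-01-01 is a Tuesday.
That's 366 days from start to end, counting both.
366 = 7 × 52 + 2, so there are 52 full weeks plus 2 extra days.
Each full week contributes one Friday: 52 so far.
The 2 extra days are Tue, Wed — none qualify.
Total: 52 + 0 = 52.

52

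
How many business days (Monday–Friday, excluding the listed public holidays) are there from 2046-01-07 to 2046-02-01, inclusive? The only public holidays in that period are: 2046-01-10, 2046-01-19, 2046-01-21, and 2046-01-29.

2046-01-07 is a Sunday.
That's 26 days from start to end, counting both.
26 = 7 × 3 + 5, so there are 3 full weeks plus 5 extra days.
Each full week contributes 5 weekdays (Mon–Fri): 3 × 5 = 15.
The 5 extra days are Sunday, Monday, Tuesday, Wednesday, Thursday — 4 of them qualify.
Total: 15 + 4 = 19.
Holidays: 2046-01-10 (Wed); 2046-01-19 (Fri); 2046-01-21 (Sun); 2046-01-29 (Mon).
3 of the 4 holidays fall on weekdays; the rest are weekends and were already excluded.
Business days: 19 − 3 = 16.

16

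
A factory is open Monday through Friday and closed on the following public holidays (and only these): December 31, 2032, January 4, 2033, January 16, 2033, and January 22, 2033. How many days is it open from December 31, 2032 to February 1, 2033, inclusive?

21 business days

December 31, 2032 is a Friday.
That's 33 days from start to end, counting both.
33 = 7 × 4 + 5, so there are 4 full weeks plus 5 extra days.
Each full week contributes 5 weekdays (Mon–Fri): 4 × 5 = 20.
The 5 extra days are Fri, Sat, Sun, Mon, Tue — 3 of them qualify.
Total: 20 + 3 = 23.
Holidays: December 31, 2032 (Fri); January 4, 2033 (Tue); January 16, 2033 (Sun); January 22, 2033 (Sat).
2 of the 4 holidays fall on weekdays; the rest are weekends and were already excluded.
Business days: 23 − 2 = 21.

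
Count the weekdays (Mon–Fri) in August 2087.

21 weekdays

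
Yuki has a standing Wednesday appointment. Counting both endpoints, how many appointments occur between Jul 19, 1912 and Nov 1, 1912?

Jul 19, 1912 is a Friday.
That's 106 days from start to end, counting both.
106 = 7 × 15 + 1, so there are 15 full weeks plus 1 extra day.
Each full week contributes one Wednesday: 15 so far.
The 1 extra day is Friday — none qualify.
Total: 15 + 0 = 15.

15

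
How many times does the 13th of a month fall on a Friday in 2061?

1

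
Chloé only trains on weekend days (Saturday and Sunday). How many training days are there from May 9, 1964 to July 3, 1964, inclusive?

16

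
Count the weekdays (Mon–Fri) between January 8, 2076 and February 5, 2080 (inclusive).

1064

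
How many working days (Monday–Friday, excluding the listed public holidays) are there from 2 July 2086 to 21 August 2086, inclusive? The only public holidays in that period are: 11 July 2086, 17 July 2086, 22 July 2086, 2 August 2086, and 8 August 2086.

32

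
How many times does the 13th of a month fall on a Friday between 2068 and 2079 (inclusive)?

22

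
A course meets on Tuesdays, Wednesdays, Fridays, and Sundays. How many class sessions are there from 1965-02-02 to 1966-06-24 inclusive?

291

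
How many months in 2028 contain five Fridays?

4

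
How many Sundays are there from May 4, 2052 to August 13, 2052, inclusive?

May 4, 2052 is a Saturday.
From May 4, 2052 to August 13, 2052 is 102 days inclusive.
102 = 7 × 14 + 4, so there are 14 full weeks plus 4 extra days.
Each full week contributes one Sunday: 14 so far.
The 4 extra days are Saturday, Sunday, Monday, Tuesday — 1 of them qualifies.
Total: 14 + 1 = 15.

15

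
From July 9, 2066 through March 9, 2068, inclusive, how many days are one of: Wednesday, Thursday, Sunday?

July 9, 2066 is a Friday.
That's 610 days from start to end, counting both.
610 = 7 × 87 + 1, so there are 87 full weeks plus 1 extra day.
Each full week contributes 3 days from the set (Wed, Thu, Sun): 87 × 3 = 261.
The 1 extra day is Friday — none qualify.
Total: 261 + 0 = 261.

261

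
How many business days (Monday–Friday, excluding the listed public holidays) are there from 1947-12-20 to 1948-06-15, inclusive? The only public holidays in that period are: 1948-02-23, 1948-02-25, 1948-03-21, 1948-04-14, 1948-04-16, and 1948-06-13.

123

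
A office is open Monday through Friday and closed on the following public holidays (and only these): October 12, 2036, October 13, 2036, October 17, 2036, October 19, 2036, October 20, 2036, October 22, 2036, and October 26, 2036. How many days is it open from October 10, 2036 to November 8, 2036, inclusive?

October 10, 2036 is a Friday.
That's 30 days from start to end, counting both.
30 = 7 × 4 + 2, so there are 4 full weeks plus 2 extra days.
Each full week contributes 5 weekdays (Mon–Fri): 4 × 5 = 20.
The 2 extra days are Friday, Saturday — 1 of them qualifies.
Total: 20 + 1 = 21.
Holidays: October 12, 2036 (Sun); October 13, 2036 (Mon); October 17, 2036 (Fri); October 19, 2036 (Sun); October 20, 2036 (Mon); October 22, 2036 (Wed); October 26, 2036 (Sun).
4 of the 7 holidays fall on weekdays; the rest are weekends and were already excluded.
Business days: 21 − 4 = 17.

17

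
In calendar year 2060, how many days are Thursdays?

Jan 1, 2060 is a Thursday.
The range spans 366 days (inclusive of both endpoints).
366 = 7 × 52 + 2, so there are 52 full weeks plus 2 extra days.
Each full week contributes one Thursday: 52 so far.
The 2 extra days are Thursday, Friday — 1 of them qualifies.
Total: 52 + 1 = 53.

53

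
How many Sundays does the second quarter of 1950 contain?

1 April 1950 is a Saturday.
The range spans 91 days (inclusive of both endpoints).
91 = 7 × 13, so the span is exactly 13 full weeks.
Each full week contributes one Sunday: 13 so far.

13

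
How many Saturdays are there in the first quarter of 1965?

13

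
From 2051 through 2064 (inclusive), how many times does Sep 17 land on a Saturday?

Day of week of September 17 in each year:
2051: Sun, 2052: Tue, 2053: Wed, 2054: Thu, 2055: Fri, 2056: Sun, 2057: Mon, 2058: Tue, 2059: Wed, 2060: Fri, 2061: Sat ✓, 2062: Sun, 2063: Mon, 2064: Wed
Saturdays: 2061.

1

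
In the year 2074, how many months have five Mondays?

5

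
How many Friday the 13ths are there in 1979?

The 13th falls on a Friday when the month's 13th has weekday Fri.
Jan 13 is Sat; Feb 13 is Tue; Mar 13 is Tue; Apr 13 is Fri ✓; May 13 is Sun; Jun 13 is Wed; Jul 13 is Fri ✓; Aug 13 is Mon; Sep 13 is Thu; Oct 13 is Sat; Nov 13 is Tue; Dec 13 is Thu.
Friday the 13ths: Apr, Jul.

2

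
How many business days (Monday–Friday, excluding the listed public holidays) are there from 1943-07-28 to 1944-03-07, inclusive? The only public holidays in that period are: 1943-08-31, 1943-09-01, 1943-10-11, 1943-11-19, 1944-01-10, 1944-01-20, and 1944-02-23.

1943-07-28 is a Wednesday.
From 1943-07-28 to 1944-03-07 is 224 days inclusive.
224 = 7 × 32, so the span is exactly 32 full weeks.
Each full week contributes 5 weekdays (Mon–Fri): 32 × 5 = 160.
Total: 160.
Holidays: 1943-08-31 (Tue); 1943-09-01 (Wed); 1943-10-11 (Mon); 1943-11-19 (Fri); 1944-01-10 (Mon); 1944-01-20 (Thu); 1944-02-23 (Wed).
All 7 holidays fall on weekdays, so subtract 7.
Business days: 160 − 7 = 153.

153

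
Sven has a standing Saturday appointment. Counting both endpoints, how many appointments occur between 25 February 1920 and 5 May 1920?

10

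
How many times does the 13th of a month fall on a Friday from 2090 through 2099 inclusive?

Friday-the-13ths by year:
2090: Jan, Oct
2091: Apr, Jul
2092: Jun
2093: Feb, Mar, Nov
2094: Aug
2095: May
2096: Jan, Apr, Jul
2097: Sep, Dec
2098: Jun
2099: Feb, Mar, Nov

19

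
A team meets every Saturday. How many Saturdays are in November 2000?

4

November 1, 2000 is a Wednesday.
The range spans 30 days (inclusive of both endpoints).
30 = 7 × 4 + 2, so there are 4 full weeks plus 2 extra days.
Each full week contributes one Saturday: 4 so far.
The 2 extra days are Wednesday, Thursday — none qualify.
Total: 4 + 0 = 4.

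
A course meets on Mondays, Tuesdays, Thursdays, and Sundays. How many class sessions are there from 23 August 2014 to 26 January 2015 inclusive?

23 August 2014 is a Saturday.
That's 157 days from start to end, counting both.
157 = 7 × 22 + 3, so there are 22 full weeks plus 3 extra days.
Each full week contributes 4 days from the set (Mon, Tue, Thu, Sun): 22 × 4 = 88.
The 3 extra days are Saturday, Sunday, Monday — 2 of them qualify.
Total: 88 + 2 = 90.

90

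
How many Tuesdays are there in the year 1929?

53

Jan 1, 1929 is a Tuesday.
From Jan 1, 1929 to Dec 31, 1929 is 365 days inclusive.
365 = 7 × 52 + 1, so there are 52 full weeks plus 1 extra day.
Each full week contributes one Tuesday: 52 so far.
The 1 extra day is Tue — 1 of them qualifies.
Total: 52 + 1 = 53.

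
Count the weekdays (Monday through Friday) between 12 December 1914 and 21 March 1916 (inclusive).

332 weekdays

12 December 1914 is a Saturday.
From 12 December 1914 to 21 March 1916 is 466 days inclusive.
466 = 7 × 66 + 4, so there are 66 full weeks plus 4 extra days.
Each full week contributes 5 weekdays (Mon–Fri): 66 × 5 = 330.
The 4 extra days are Sat, Sun, Mon, Tue — 2 of them qualify.
Total: 330 + 2 = 332.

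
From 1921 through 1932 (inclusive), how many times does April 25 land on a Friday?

2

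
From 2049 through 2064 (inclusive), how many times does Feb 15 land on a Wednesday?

Day of week of February 15 in each year:
2049: Mon, 2050: Tue, 2051: Wed ✓, 2052: Thu, 2053: Sat, 2054: Sun, 2055: Mon, 2056: Tue, 2057: Thu, 2058: Fri, 2059: Sat, 2060: Sun, 2061: Tue, 2062: Wed ✓, 2063: Thu, 2064: Fri
Wednesdays: 2051, 2062.

2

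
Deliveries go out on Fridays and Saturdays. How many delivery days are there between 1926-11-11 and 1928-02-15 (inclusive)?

1926-11-11 is a Thursday.
The range spans 462 days (inclusive of both endpoints).
462 = 7 × 66, so the span is exactly 66 full weeks.
Each full week contributes 2 days from the set (Fri, Sat): 66 × 2 = 132.

132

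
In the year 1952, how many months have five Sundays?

4

A month has five Sundays exactly when Sunday falls within its first (length − 28) days.
Jan: 31 days, starts Tue → 5 of Tue, Wed, Thu
Feb: 29 days, starts Fri → 5 of Fri
Mar: 31 days, starts Sat → 5 of Sat, Sun, Mon ✓
Apr: 30 days, starts Tue → 5 of Tue, Wed
May: 31 days, starts Thu → 5 of Thu, Fri, Sat
Jun: 30 days, starts Sun → 5 of Sun, Mon ✓
Jul: 31 days, starts Tue → 5 of Tue, Wed, Thu
Aug: 31 days, starts Fri → 5 of Fri, Sat, Sun ✓
Sep: 30 days, starts Mon → 5 of Mon, Tue
Oct: 31 days, starts Wed → 5 of Wed, Thu, Fri
Nov: 30 days, starts Sat → 5 of Sat, Sun ✓
Dec: 31 days, starts Mon → 5 of Mon, Tue, Wed
Months with five Sundays: Mar, Jun, Aug, Nov.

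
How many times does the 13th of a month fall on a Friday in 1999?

1

The 13th falls on a Friday when the month's 13th has weekday Fri.
Jan 13 is Wed; Feb 13 is Sat; Mar 13 is Sat; Apr 13 is Tue; May 13 is Thu; Jun 13 is Sun; Jul 13 is Tue; Aug 13 is Fri ✓; Sep 13 is Mon; Oct 13 is Wed; Nov 13 is Sat; Dec 13 is Mon.
Friday the 13ths: Aug.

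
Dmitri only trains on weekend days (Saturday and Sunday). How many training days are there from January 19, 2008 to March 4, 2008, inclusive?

January 19, 2008 is a Saturday.
From January 19, 2008 to March 4, 2008 is 46 days inclusive.
46 = 7 × 6 + 4, so there are 6 full weeks plus 4 extra days.
Each full week contributes 2 weekend days (Sat, Sun): 6 × 2 = 12.
The 4 extra days are Sat, Sun, Mon, Tue — 2 of them qualify.
Total: 12 + 2 = 14.

14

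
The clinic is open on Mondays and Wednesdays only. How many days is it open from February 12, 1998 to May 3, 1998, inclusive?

22

February 12, 1998 is a Thursday.
From February 12, 1998 to May 3, 1998 is 81 days inclusive.
81 = 7 × 11 + 4, so there are 11 full weeks plus 4 extra days.
Each full week contributes 2 days from the set (Mon, Wed): 11 × 2 = 22.
The 4 extra days are Thu, Fri, Sat, Sun — none qualify.
Total: 22 + 0 = 22.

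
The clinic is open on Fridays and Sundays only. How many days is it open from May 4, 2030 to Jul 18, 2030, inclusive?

21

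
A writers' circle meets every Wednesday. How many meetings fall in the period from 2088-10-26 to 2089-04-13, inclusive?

25 Wednesdays

2088-10-26 is a Tuesday.
That's 170 days from start to end, counting both.
170 = 7 × 24 + 2, so there are 24 full weeks plus 2 extra days.
Each full week contributes one Wednesday: 24 so far.
The 2 extra days are Tue, Wed — 1 of them qualifies.
Total: 24 + 1 = 25.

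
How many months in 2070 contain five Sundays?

A month has five Sundays exactly when Sunday falls within its first (length − 28) days.
Jan: 31 days, starts Wed → 5 of Wed, Thu, Fri
Feb: 28 days, starts Sat → 5 of (none)
Mar: 31 days, starts Sat → 5 of Sat, Sun, Mon ✓
Apr: 30 days, starts Tue → 5 of Tue, Wed
May: 31 days, starts Thu → 5 of Thu, Fri, Sat
Jun: 30 days, starts Sun → 5 of Sun, Mon ✓
Jul: 31 days, starts Tue → 5 of Tue, Wed, Thu
Aug: 31 days, starts Fri → 5 of Fri, Sat, Sun ✓
Sep: 30 days, starts Mon → 5 of Mon, Tue
Oct: 31 days, starts Wed → 5 of Wed, Thu, Fri
Nov: 30 days, starts Sat → 5 of Sat, Sun ✓
Dec: 31 days, starts Mon → 5 of Mon, Tue, Wed
Months with five Sundays: Mar, Jun, Aug, Nov.

4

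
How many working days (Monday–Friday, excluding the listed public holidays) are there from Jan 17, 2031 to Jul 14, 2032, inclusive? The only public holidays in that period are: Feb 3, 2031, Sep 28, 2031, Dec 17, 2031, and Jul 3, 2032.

Jan 17, 2031 is a Friday.
That's 545 days from start to end, counting both.
545 = 7 × 77 + 6, so there are 77 full weeks plus 6 extra days.
Each full week contributes 5 weekdays (Mon–Fri): 77 × 5 = 385.
The 6 extra days are Fri, Sat, Sun, Mon, Tue, Wed — 4 of them qualify.
Total: 385 + 4 = 389.
Holidays: Feb 3, 2031 (Mon); Sep 28, 2031 (Sun); Dec 17, 2031 (Wed); Jul 3, 2032 (Sat).
2 of the 4 holidays fall on weekdays; the rest are weekends and were already excluded.
Business days: 389 − 2 = 387.

387 working days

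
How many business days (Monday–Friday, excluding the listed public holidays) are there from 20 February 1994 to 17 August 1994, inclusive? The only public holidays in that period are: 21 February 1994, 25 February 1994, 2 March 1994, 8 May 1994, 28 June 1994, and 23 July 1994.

124

20 February 1994 is a Sunday.
From 20 February 1994 to 17 August 1994 is 179 days inclusive.
179 = 7 × 25 + 4, so there are 25 full weeks plus 4 extra days.
Each full week contributes 5 weekdays (Mon–Fri): 25 × 5 = 125.
The 4 extra days are Sunday, Monday, Tuesday, Wednesday — 3 of them qualify.
Total: 125 + 3 = 128.
Holidays: 21 February 1994 (Mon); 25 February 1994 (Fri); 2 March 1994 (Wed); 8 May 1994 (Sun); 28 June 1994 (Tue); 23 July 1994 (Sat).
4 of the 6 holidays fall on weekdays; the rest are weekends and were already excluded.
Business days: 128 − 4 = 124.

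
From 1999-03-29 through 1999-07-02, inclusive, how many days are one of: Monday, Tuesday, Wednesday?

1999-03-29 is a Monday.
That's 96 days from start to end, counting both.
96 = 7 × 13 + 5, so there are 13 full weeks plus 5 extra days.
Each full week contributes 3 days from the set (Mon, Tue, Wed): 13 × 3 = 39.
The 5 extra days are Monday, Tuesday, Wednesday, Thursday, Friday — 3 of them qualify.
Total: 39 + 3 = 42.

42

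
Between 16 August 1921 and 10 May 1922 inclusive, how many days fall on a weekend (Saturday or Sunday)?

16 August 1921 is a Tuesday.
The range spans 268 days (inclusive of both endpoints).
268 = 7 × 38 + 2, so there are 38 full weeks plus 2 extra days.
Each full week contributes 2 weekend days (Sat, Sun): 38 × 2 = 76.
The 2 extra days are Tue, Wed — none qualify.
Total: 76 + 0 = 76.

76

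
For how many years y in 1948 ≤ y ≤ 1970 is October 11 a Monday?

3

Day of week of October 11 in each year:
1948: Mon ✓, 1949: Tue, 1950: Wed, 1951: Thu, 1952: Sat, 1953: Sun, 1954: Mon ✓, 1955: Tue, 1956: Thu, 1957: Fri, 1958: Sat, 1959: Sun, 1960: Tue, 1961: Wed, 1962: Thu, 1963: Fri, 1964: Sun, 1965: Mon ✓, 1966: Tue, 1967: Wed, 1968: Fri, 1969: Sat, 1970: Sun
Mondays: 1948, 1954, 1965.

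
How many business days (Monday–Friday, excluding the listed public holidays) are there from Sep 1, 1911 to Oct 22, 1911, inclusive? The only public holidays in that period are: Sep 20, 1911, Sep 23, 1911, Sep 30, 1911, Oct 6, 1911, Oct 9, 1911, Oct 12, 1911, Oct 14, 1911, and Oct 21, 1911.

32

Sep 1, 1911 is a Friday.
The range spans 52 days (inclusive of both endpoints).
52 = 7 × 7 + 3, so there are 7 full weeks plus 3 extra days.
Each full week contributes 5 weekdays (Mon–Fri): 7 × 5 = 35.
The 3 extra days are Fri, Sat, Sun — 1 of them qualifies.
Total: 35 + 1 = 36.
Holidays: Sep 20, 1911 (Wed); Sep 23, 1911 (Sat); Sep 30, 1911 (Sat); Oct 6, 1911 (Fri); Oct 9, 1911 (Mon); Oct 12, 1911 (Thu); Oct 14, 1911 (Sat); Oct 21, 1911 (Sat).
4 of the 8 holidays fall on weekdays; the rest are weekends and were already excluded.
Business days: 36 − 4 = 32.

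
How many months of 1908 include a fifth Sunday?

A month has five Sundays exactly when Sunday falls within its first (length − 28) days.
Jan: 31 days, starts Wed → 5 of Wed, Thu, Fri
Feb: 29 days, starts Sat → 5 of Sat
Mar: 31 days, starts Sun → 5 of Sun, Mon, Tue ✓
Apr: 30 days, starts Wed → 5 of Wed, Thu
May: 31 days, starts Fri → 5 of Fri, Sat, Sun ✓
Jun: 30 days, starts Mon → 5 of Mon, Tue
Jul: 31 days, starts Wed → 5 of Wed, Thu, Fri
Aug: 31 days, starts Sat → 5 of Sat, Sun, Mon ✓
Sep: 30 days, starts Tue → 5 of Tue, Wed
Oct: 31 days, starts Thu → 5 of Thu, Fri, Sat
Nov: 30 days, starts Sun → 5 of Sun, Mon ✓
Dec: 31 days, starts Tue → 5 of Tue, Wed, Thu
Months with five Sundays: Mar, May, Aug, Nov.

4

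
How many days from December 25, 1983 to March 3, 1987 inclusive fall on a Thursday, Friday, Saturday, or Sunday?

665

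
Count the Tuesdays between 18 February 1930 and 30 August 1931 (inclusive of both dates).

80 Tuesdays

18 February 1930 is a Tuesday.
The range spans 559 days (inclusive of both endpoints).
559 = 7 × 79 + 6, so there are 79 full weeks plus 6 extra days.
Each full week contributes one Tuesday: 79 so far.
The 6 extra days are Tue, Wed, Thu, Fri, Sat, Sun — 1 of them qualifies.
Total: 79 + 1 = 80.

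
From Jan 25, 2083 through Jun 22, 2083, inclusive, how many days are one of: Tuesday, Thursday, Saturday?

Jan 25, 2083 is a Monday.
From Jan 25, 2083 to Jun 22, 2083 is 149 days inclusive.
149 = 7 × 21 + 2, so there are 21 full weeks plus 2 extra days.
Each full week contributes 3 days from the set (Tue, Thu, Sat): 21 × 3 = 63.
The 2 extra days are Mon, Tue — 1 of them qualifies.
Total: 63 + 1 = 64.

64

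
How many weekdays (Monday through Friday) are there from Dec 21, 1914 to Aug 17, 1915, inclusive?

172

Dec 21, 1914 is a Monday.
That's 240 days from start to end, counting both.
240 = 7 × 34 + 2, so there are 34 full weeks plus 2 extra days.
Each full week contributes 5 weekdays (Mon–Fri): 34 × 5 = 170.
The 2 extra days are Monday, Tuesday — 2 of them qualify.
Total: 170 + 2 = 172.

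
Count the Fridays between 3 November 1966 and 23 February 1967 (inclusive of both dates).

16 Fridays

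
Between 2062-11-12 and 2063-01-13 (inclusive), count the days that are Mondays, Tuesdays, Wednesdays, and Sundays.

36

2062-11-12 is a Sunday.
From 2062-11-12 to 2063-01-13 is 63 days inclusive.
63 = 7 × 9, so the span is exactly 9 full weeks.
Each full week contributes 4 days from the set (Mon, Tue, Wed, Sun): 9 × 4 = 36.
Total: 36.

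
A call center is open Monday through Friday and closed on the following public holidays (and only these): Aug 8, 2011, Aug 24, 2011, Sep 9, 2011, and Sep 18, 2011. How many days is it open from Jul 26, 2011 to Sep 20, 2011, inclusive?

Jul 26, 2011 is a Tuesday.
From Jul 26, 2011 to Sep 20, 2011 is 57 days inclusive.
57 = 7 × 8 + 1, so there are 8 full weeks plus 1 extra day.
Each full week contributes 5 weekdays (Mon–Fri): 8 × 5 = 40.
The 1 extra day is Tuesday — 1 of them qualifies.
Total: 40 + 1 = 41.
Holidays: Aug 8, 2011 (Mon); Aug 24, 2011 (Wed); Sep 9, 2011 (Fri); Sep 18, 2011 (Sun).
3 of the 4 holidays fall on weekdays; the rest are weekends and were already excluded.
Business days: 41 − 3 = 38.

38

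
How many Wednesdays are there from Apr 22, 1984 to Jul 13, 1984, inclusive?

Apr 22, 1984 is a Sunday.
From Apr 22, 1984 to Jul 13, 1984 is 83 days inclusive.
83 = 7 × 11 + 6, so there are 11 full weeks plus 6 extra days.
Each full week contributes one Wednesday: 11 so far.
The 6 extra days are Sunday, Monday, Tuesday, Wednesday, Thursday, Friday — 1 of them qualifies.
Total: 11 + 1 = 12.

12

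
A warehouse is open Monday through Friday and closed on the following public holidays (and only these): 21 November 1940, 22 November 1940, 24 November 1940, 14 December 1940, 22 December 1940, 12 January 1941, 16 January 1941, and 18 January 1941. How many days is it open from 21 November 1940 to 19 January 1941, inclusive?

39

21 November 1940 is a Thursday.
The range spans 60 days (inclusive of both endpoints).
60 = 7 × 8 + 4, so there are 8 full weeks plus 4 extra days.
Each full week contributes 5 weekdays (Mon–Fri): 8 × 5 = 40.
The 4 extra days are Thu, Fri, Sat, Sun — 2 of them qualify.
Total: 40 + 2 = 42.
Holidays: 21 November 1940 (Thu); 22 November 1940 (Fri); 24 November 1940 (Sun); 14 December 1940 (Sat); 22 December 1940 (Sun); 12 January 1941 (Sun); 16 January 1941 (Thu); 18 January 1941 (Sat).
3 of the 8 holidays fall on weekdays; the rest are weekends and were already excluded.
Business days: 42 − 3 = 39.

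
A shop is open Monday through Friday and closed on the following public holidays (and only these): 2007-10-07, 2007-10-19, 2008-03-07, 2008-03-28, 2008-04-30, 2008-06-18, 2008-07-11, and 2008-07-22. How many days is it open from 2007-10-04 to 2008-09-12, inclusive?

240

2007-10-04 is a Thursday.
The range spans 345 days (inclusive of both endpoints).
345 = 7 × 49 + 2, so there are 49 full weeks plus 2 extra days.
Each full week contributes 5 weekdays (Mon–Fri): 49 × 5 = 245.
The 2 extra days are Thursday, Friday — 2 of them qualify.
Total: 245 + 2 = 247.
Holidays: 2007-10-07 (Sun); 2007-10-19 (Fri); 2008-03-07 (Fri); 2008-03-28 (Fri); 2008-04-30 (Wed); 2008-06-18 (Wed); 2008-07-11 (Fri); 2008-07-22 (Tue).
7 of the 8 holidays fall on weekdays; the rest are weekends and were already excluded.
Business days: 247 − 7 = 240.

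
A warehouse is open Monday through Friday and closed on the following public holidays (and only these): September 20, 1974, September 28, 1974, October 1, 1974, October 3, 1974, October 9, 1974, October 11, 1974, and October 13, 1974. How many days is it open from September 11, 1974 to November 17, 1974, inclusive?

September 11, 1974 is a Wednesday.
From September 11, 1974 to November 17, 1974 is 68 days inclusive.
68 = 7 × 9 + 5, so there are 9 full weeks plus 5 extra days.
Each full week contributes 5 weekdays (Mon–Fri): 9 × 5 = 45.
The 5 extra days are Wednesday, Thursday, Friday, Saturday, Sunday — 3 of them qualify.
Total: 45 + 3 = 48.
Holidays: September 20, 1974 (Fri); September 28, 1974 (Sat); October 1, 1974 (Tue); October 3, 1974 (Thu); October 9, 1974 (Wed); October 11, 1974 (Fri); October 13, 1974 (Sun).
5 of the 7 holidays fall on weekdays; the rest are weekends and were already excluded.
Business days: 48 − 5 = 43.

43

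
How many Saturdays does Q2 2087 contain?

13

2087-04-01 is a Tuesday.
That's 91 days from start to end, counting both.
91 = 7 × 13, so the span is exactly 13 full weeks.
Each full week contributes one Saturday: 13 so far.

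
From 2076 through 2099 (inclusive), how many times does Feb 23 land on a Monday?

Day of week of February 23 in each year:
2076: Sun, 2077: Tue, 2078: Wed, 2079: Thu, 2080: Fri, 2081: Sun, 2082: Mon ✓, 2083: Tue, 2084: Wed, 2085: Fri, 2086: Sat, 2087: Sun, 2088: Mon ✓, 2089: Wed, 2090: Thu, 2091: Fri, 2092: Sat, 2093: Mon ✓, 2094: Tue, 2095: Wed, 2096: Thu, 2097: Sat, 2098: Sun, 2099: Mon ✓
Mondays: 2082, 2088, 2093, 2099.

4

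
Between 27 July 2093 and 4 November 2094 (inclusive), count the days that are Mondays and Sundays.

27 July 2093 is a Monday.
That's 466 days from start to end, counting both.
466 = 7 × 66 + 4, so there are 66 full weeks plus 4 extra days.
Each full week contributes 2 days from the set (Mon, Sun): 66 × 2 = 132.
The 4 extra days are Mon, Tue, Wed, Thu — 1 of them qualifies.
Total: 132 + 1 = 133.

133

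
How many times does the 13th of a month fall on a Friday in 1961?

2

The 13th falls on a Friday when the month's 13th has weekday Fri.
Jan 13 is Fri ✓; Feb 13 is Mon; Mar 13 is Mon; Apr 13 is Thu; May 13 is Sat; Jun 13 is Tue; Jul 13 is Thu; Aug 13 is Sun; Sep 13 is Wed; Oct 13 is Fri ✓; Nov 13 is Mon; Dec 13 is Wed.
Friday the 13ths: Jan, Oct.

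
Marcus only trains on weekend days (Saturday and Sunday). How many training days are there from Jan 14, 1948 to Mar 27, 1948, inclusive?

21

Jan 14, 1948 is a Wednesday.
From Jan 14, 1948 to Mar 27, 1948 is 74 days inclusive.
74 = 7 × 10 + 4, so there are 10 full weeks plus 4 extra days.
Each full week contributes 2 weekend days (Sat, Sun): 10 × 2 = 20.
The 4 extra days are Wednesday, Thursday, Friday, Saturday — 1 of them qualifies.
Total: 20 + 1 = 21.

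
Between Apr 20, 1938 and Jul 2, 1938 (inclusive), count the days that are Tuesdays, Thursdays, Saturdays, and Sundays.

42

Apr 20, 1938 is a Wednesday.
The range spans 74 days (inclusive of both endpoints).
74 = 7 × 10 + 4, so there are 10 full weeks plus 4 extra days.
Each full week contributes 4 days from the set (Tue, Thu, Sat, Sun): 10 × 4 = 40.
The 4 extra days are Wednesday, Thursday, Friday, Saturday — 2 of them qualify.
Total: 40 + 2 = 42.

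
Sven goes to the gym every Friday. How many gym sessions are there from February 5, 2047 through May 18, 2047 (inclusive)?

February 5, 2047 is a Tuesday.
From February 5, 2047 to May 18, 2047 is 103 days inclusive.
103 = 7 × 14 + 5, so there are 14 full weeks plus 5 extra days.
Each full week contributes one Friday: 14 so far.
The 5 extra days are Tue, Wed, Thu, Fri, Sat — 1 of them qualifies.
Total: 14 + 1 = 15.

15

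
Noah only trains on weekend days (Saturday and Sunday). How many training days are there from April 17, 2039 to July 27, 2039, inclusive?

April 17, 2039 is a Sunday.
From April 17, 2039 to July 27, 2039 is 102 days inclusive.
102 = 7 × 14 + 4, so there are 14 full weeks plus 4 extra days.
Each full week contributes 2 weekend days (Sat, Sun): 14 × 2 = 28.
The 4 extra days are Sun, Mon, Tue, Wed — 1 of them qualifies.
Total: 28 + 1 = 29.

29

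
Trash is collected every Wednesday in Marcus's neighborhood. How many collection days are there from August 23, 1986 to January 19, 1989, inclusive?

August 23, 1986 is a Saturday.
That's 881 days from start to end, counting both.
881 = 7 × 125 + 6, so there are 125 full weeks plus 6 extra days.
Each full week contributes one Wednesday: 125 so far.
The 6 extra days are Saturday, Sunday, Monday, Tuesday, Wednesday, Thursday — 1 of them qualifies.
Total: 125 + 1 = 126.

126 Wednesdays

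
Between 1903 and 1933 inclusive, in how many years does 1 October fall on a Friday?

Day of week of October 1 in each year:
1903: Thu, 1904: Sat, 1905: Sun, 1906: Mon, 1907: Tue, 1908: Thu, 1909: Fri ✓, 1910: Sat, 1911: Sun, 1912: Tue, 1913: Wed, 1914: Thu, 1915: Fri ✓, 1916: Sun, 1917: Mon, 1918: Tue, 1919: Wed, 1920: Fri ✓, 1921: Sat, 1922: Sun, 1923: Mon, 1924: Wed, 1925: Thu, 1926: Fri ✓, 1927: Sat, 1928: Mon, 1929: Tue, 1930: Wed, 1931: Thu, 1932: Sat, 1933: Sun
Fridays: 1909, 1915, 1920, 1926.

4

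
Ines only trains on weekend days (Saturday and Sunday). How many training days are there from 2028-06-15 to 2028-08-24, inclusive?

2028-06-15 is a Thursday.
The range spans 71 days (inclusive of both endpoints).
71 = 7 × 10 + 1, so there are 10 full weeks plus 1 extra day.
Each full week contributes 2 weekend days (Sat, Sun): 10 × 2 = 20.
The 1 extra day is Thu — none qualify.
Total: 20 + 0 = 20.

20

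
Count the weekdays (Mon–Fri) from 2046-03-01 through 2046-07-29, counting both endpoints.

107

2046-03-01 is a Thursday.
From 2046-03-01 to 2046-07-29 is 151 days inclusive.
151 = 7 × 21 + 4, so there are 21 full weeks plus 4 extra days.
Each full week contributes 5 weekdays (Mon–Fri): 21 × 5 = 105.
The 4 extra days are Thu, Fri, Sat, Sun — 2 of them qualify.
Total: 105 + 2 = 107.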